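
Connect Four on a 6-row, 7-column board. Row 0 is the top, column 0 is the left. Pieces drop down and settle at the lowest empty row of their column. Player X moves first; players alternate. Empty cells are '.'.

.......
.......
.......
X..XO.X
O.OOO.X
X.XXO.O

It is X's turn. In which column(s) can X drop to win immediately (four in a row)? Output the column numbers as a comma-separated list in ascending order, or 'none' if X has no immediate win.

col 0: drop X → no win
col 1: drop X → WIN!
col 2: drop X → no win
col 3: drop X → no win
col 4: drop X → no win
col 5: drop X → no win
col 6: drop X → no win

Answer: 1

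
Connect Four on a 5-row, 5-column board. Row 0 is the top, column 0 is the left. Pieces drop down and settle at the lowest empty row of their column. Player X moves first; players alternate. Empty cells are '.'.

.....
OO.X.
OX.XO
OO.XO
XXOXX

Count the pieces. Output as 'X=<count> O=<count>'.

X=8 O=8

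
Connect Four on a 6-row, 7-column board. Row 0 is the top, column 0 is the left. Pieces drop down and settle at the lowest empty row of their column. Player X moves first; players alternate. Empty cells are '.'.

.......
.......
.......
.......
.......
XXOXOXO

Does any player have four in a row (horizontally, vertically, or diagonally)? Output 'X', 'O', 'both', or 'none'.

none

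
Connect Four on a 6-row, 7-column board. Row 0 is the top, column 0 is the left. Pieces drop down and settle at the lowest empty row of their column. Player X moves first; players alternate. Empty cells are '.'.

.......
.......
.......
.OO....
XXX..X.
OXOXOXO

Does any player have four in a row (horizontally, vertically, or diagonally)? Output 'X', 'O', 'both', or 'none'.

none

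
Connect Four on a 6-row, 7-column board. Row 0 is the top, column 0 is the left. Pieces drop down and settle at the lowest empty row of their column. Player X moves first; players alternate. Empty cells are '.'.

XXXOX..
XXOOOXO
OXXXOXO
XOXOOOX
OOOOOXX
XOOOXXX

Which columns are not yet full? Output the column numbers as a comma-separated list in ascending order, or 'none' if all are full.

col 0: top cell = 'X' → FULL
col 1: top cell = 'X' → FULL
col 2: top cell = 'X' → FULL
col 3: top cell = 'O' → FULL
col 4: top cell = 'X' → FULL
col 5: top cell = '.' → open
col 6: top cell = '.' → open

Answer: 5,6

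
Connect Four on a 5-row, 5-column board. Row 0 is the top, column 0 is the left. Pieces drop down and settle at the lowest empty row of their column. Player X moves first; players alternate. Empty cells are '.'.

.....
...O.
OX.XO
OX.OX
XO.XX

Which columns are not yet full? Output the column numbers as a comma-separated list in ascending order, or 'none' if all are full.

col 0: top cell = '.' → open
col 1: top cell = '.' → open
col 2: top cell = '.' → open
col 3: top cell = '.' → open
col 4: top cell = '.' → open

Answer: 0,1,2,3,4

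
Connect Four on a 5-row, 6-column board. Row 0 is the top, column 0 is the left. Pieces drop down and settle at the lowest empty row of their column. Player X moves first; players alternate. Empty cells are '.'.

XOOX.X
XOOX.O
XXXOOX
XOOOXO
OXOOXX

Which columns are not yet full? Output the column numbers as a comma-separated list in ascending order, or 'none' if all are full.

Answer: 4

Derivation:
col 0: top cell = 'X' → FULL
col 1: top cell = 'O' → FULL
col 2: top cell = 'O' → FULL
col 3: top cell = 'X' → FULL
col 4: top cell = '.' → open
col 5: top cell = 'X' → FULL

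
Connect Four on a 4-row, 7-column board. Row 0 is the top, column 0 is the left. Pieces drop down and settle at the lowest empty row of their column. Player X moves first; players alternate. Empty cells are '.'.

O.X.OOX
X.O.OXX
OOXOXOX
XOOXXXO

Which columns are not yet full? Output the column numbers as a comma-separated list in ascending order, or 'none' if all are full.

Answer: 1,3

Derivation:
col 0: top cell = 'O' → FULL
col 1: top cell = '.' → open
col 2: top cell = 'X' → FULL
col 3: top cell = '.' → open
col 4: top cell = 'O' → FULL
col 5: top cell = 'O' → FULL
col 6: top cell = 'X' → FULL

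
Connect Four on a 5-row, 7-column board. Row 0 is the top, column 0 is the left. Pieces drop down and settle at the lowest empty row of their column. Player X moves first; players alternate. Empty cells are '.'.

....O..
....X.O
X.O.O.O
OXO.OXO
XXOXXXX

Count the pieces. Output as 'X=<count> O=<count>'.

X=10 O=10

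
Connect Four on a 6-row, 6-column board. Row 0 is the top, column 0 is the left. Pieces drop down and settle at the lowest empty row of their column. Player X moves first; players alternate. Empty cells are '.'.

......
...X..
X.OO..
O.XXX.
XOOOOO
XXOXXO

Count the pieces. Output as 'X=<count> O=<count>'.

X=10 O=10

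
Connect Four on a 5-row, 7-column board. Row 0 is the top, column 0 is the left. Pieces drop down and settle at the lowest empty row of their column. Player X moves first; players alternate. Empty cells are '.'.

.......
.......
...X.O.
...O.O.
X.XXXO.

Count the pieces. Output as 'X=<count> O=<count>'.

X=5 O=4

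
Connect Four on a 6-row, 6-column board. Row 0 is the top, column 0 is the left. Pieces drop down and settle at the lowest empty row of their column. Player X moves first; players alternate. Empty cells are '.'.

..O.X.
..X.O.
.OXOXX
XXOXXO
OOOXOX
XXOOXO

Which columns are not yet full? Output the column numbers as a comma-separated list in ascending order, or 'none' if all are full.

Answer: 0,1,3,5

Derivation:
col 0: top cell = '.' → open
col 1: top cell = '.' → open
col 2: top cell = 'O' → FULL
col 3: top cell = '.' → open
col 4: top cell = 'X' → FULL
col 5: top cell = '.' → open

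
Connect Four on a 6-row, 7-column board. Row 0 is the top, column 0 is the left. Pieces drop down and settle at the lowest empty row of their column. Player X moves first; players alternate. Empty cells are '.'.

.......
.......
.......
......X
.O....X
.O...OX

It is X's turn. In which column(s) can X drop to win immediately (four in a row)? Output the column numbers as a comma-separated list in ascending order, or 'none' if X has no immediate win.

col 0: drop X → no win
col 1: drop X → no win
col 2: drop X → no win
col 3: drop X → no win
col 4: drop X → no win
col 5: drop X → no win
col 6: drop X → WIN!

Answer: 6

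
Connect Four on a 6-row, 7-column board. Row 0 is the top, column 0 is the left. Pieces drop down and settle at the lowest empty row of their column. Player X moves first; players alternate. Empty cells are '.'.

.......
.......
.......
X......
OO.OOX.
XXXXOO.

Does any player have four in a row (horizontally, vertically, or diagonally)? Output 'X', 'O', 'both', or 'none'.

X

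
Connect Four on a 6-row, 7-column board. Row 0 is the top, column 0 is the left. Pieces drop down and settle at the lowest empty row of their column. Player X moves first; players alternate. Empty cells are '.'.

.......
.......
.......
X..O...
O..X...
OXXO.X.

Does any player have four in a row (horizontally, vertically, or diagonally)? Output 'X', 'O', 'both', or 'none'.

none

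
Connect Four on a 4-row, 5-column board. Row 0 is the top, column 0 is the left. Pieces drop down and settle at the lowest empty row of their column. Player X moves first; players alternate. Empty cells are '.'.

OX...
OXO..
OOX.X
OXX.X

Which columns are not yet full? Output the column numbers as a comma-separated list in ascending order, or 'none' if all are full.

col 0: top cell = 'O' → FULL
col 1: top cell = 'X' → FULL
col 2: top cell = '.' → open
col 3: top cell = '.' → open
col 4: top cell = '.' → open

Answer: 2,3,4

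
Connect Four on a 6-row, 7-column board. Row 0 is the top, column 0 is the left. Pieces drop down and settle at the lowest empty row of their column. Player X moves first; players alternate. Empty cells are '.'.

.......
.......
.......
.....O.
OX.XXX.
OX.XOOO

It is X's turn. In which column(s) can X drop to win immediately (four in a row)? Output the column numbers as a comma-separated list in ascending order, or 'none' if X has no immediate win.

Answer: 6

Derivation:
col 0: drop X → no win
col 1: drop X → no win
col 2: drop X → no win
col 3: drop X → no win
col 4: drop X → no win
col 5: drop X → no win
col 6: drop X → WIN!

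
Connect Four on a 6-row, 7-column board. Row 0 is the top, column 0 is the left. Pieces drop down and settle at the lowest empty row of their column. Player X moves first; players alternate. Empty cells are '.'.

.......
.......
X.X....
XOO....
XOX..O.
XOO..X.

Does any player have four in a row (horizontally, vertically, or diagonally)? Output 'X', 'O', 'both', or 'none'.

X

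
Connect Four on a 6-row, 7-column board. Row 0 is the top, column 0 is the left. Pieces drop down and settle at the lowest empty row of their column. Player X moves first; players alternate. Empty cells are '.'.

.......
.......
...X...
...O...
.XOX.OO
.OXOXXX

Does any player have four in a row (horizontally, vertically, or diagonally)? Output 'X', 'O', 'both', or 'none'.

none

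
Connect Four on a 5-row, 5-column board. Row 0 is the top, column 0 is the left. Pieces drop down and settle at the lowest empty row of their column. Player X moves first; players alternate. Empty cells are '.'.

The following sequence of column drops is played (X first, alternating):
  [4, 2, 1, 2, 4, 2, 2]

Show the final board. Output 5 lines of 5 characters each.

Move 1: X drops in col 4, lands at row 4
Move 2: O drops in col 2, lands at row 4
Move 3: X drops in col 1, lands at row 4
Move 4: O drops in col 2, lands at row 3
Move 5: X drops in col 4, lands at row 3
Move 6: O drops in col 2, lands at row 2
Move 7: X drops in col 2, lands at row 1

Answer: .....
..X..
..O..
..O.X
.XO.X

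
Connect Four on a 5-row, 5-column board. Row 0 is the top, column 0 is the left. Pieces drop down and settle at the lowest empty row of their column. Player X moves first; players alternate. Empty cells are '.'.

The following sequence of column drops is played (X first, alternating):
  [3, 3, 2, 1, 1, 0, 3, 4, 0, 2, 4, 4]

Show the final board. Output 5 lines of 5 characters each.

Move 1: X drops in col 3, lands at row 4
Move 2: O drops in col 3, lands at row 3
Move 3: X drops in col 2, lands at row 4
Move 4: O drops in col 1, lands at row 4
Move 5: X drops in col 1, lands at row 3
Move 6: O drops in col 0, lands at row 4
Move 7: X drops in col 3, lands at row 2
Move 8: O drops in col 4, lands at row 4
Move 9: X drops in col 0, lands at row 3
Move 10: O drops in col 2, lands at row 3
Move 11: X drops in col 4, lands at row 3
Move 12: O drops in col 4, lands at row 2

Answer: .....
.....
...XO
XXOOX
OOXXO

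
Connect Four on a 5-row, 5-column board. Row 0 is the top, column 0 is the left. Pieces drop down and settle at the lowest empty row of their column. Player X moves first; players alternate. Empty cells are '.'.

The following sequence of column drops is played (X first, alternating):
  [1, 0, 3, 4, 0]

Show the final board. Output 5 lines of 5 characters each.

Answer: .....
.....
.....
X....
OX.XO

Derivation:
Move 1: X drops in col 1, lands at row 4
Move 2: O drops in col 0, lands at row 4
Move 3: X drops in col 3, lands at row 4
Move 4: O drops in col 4, lands at row 4
Move 5: X drops in col 0, lands at row 3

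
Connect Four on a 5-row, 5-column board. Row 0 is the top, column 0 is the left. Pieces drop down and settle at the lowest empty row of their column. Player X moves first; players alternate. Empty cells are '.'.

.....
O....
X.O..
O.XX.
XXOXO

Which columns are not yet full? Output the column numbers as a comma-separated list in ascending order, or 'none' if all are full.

col 0: top cell = '.' → open
col 1: top cell = '.' → open
col 2: top cell = '.' → open
col 3: top cell = '.' → open
col 4: top cell = '.' → open

Answer: 0,1,2,3,4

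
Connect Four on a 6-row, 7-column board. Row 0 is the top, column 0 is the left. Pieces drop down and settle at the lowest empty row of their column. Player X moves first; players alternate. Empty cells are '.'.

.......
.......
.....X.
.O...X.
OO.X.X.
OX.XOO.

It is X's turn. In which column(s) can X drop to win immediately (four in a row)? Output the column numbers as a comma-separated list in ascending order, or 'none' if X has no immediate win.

col 0: drop X → no win
col 1: drop X → no win
col 2: drop X → no win
col 3: drop X → no win
col 4: drop X → no win
col 5: drop X → WIN!
col 6: drop X → no win

Answer: 5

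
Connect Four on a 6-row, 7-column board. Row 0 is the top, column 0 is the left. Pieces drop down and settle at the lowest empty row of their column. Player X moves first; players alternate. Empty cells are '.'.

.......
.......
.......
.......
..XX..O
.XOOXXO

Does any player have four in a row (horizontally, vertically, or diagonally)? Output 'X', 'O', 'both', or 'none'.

none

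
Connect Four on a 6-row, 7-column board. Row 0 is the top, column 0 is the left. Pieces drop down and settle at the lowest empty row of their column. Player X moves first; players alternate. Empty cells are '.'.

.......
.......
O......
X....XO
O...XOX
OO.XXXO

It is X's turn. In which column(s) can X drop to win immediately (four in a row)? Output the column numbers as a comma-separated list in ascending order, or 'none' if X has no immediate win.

col 0: drop X → no win
col 1: drop X → no win
col 2: drop X → WIN!
col 3: drop X → no win
col 4: drop X → no win
col 5: drop X → no win
col 6: drop X → WIN!

Answer: 2,6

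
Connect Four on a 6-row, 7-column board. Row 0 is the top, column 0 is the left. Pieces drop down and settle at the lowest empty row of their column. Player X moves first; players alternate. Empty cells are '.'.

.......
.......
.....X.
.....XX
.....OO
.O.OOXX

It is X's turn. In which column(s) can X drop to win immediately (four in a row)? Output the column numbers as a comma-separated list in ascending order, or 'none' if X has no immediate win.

Answer: none

Derivation:
col 0: drop X → no win
col 1: drop X → no win
col 2: drop X → no win
col 3: drop X → no win
col 4: drop X → no win
col 5: drop X → no win
col 6: drop X → no win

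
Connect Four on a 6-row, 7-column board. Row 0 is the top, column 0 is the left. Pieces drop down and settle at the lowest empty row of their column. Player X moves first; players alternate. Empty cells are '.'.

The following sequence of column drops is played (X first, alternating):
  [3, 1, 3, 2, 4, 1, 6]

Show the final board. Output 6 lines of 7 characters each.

Answer: .......
.......
.......
.......
.O.X...
.OOXX.X

Derivation:
Move 1: X drops in col 3, lands at row 5
Move 2: O drops in col 1, lands at row 5
Move 3: X drops in col 3, lands at row 4
Move 4: O drops in col 2, lands at row 5
Move 5: X drops in col 4, lands at row 5
Move 6: O drops in col 1, lands at row 4
Move 7: X drops in col 6, lands at row 5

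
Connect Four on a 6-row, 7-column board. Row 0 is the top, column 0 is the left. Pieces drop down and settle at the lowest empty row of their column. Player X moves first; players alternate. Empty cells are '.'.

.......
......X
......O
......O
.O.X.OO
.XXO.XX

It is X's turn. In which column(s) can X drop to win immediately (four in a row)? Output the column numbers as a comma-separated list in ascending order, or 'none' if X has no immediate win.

Answer: none

Derivation:
col 0: drop X → no win
col 1: drop X → no win
col 2: drop X → no win
col 3: drop X → no win
col 4: drop X → no win
col 5: drop X → no win
col 6: drop X → no win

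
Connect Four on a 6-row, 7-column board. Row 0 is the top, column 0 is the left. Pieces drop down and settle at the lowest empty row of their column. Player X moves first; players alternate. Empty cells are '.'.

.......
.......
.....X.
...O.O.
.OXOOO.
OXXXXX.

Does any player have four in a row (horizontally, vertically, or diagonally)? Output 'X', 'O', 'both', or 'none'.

X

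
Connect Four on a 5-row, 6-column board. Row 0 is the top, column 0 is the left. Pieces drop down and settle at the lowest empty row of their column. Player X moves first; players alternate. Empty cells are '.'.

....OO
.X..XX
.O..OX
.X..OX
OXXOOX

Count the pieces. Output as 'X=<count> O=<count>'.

X=9 O=8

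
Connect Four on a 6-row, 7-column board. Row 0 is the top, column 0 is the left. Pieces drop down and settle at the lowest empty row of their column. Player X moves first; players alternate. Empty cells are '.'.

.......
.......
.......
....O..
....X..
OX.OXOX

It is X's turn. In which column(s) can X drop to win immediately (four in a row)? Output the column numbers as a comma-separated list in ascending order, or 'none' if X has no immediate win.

col 0: drop X → no win
col 1: drop X → no win
col 2: drop X → no win
col 3: drop X → no win
col 4: drop X → no win
col 5: drop X → no win
col 6: drop X → no win

Answer: none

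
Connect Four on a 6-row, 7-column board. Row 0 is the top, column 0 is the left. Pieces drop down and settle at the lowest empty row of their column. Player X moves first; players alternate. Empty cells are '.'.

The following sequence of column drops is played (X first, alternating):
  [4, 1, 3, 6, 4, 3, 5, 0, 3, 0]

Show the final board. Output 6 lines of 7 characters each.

Answer: .......
.......
.......
...X...
O..OX..
OO.XXXO

Derivation:
Move 1: X drops in col 4, lands at row 5
Move 2: O drops in col 1, lands at row 5
Move 3: X drops in col 3, lands at row 5
Move 4: O drops in col 6, lands at row 5
Move 5: X drops in col 4, lands at row 4
Move 6: O drops in col 3, lands at row 4
Move 7: X drops in col 5, lands at row 5
Move 8: O drops in col 0, lands at row 5
Move 9: X drops in col 3, lands at row 3
Move 10: O drops in col 0, lands at row 4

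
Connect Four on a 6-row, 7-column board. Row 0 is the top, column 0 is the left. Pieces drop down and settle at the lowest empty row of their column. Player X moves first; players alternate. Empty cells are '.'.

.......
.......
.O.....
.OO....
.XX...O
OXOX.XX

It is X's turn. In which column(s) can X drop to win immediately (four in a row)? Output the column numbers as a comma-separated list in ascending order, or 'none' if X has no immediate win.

Answer: 4

Derivation:
col 0: drop X → no win
col 1: drop X → no win
col 2: drop X → no win
col 3: drop X → no win
col 4: drop X → WIN!
col 5: drop X → no win
col 6: drop X → no win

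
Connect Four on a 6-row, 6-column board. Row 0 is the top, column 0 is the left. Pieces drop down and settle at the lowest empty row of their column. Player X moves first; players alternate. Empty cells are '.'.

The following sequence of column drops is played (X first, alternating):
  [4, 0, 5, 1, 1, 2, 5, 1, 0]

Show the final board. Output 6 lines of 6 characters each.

Move 1: X drops in col 4, lands at row 5
Move 2: O drops in col 0, lands at row 5
Move 3: X drops in col 5, lands at row 5
Move 4: O drops in col 1, lands at row 5
Move 5: X drops in col 1, lands at row 4
Move 6: O drops in col 2, lands at row 5
Move 7: X drops in col 5, lands at row 4
Move 8: O drops in col 1, lands at row 3
Move 9: X drops in col 0, lands at row 4

Answer: ......
......
......
.O....
XX...X
OOO.XX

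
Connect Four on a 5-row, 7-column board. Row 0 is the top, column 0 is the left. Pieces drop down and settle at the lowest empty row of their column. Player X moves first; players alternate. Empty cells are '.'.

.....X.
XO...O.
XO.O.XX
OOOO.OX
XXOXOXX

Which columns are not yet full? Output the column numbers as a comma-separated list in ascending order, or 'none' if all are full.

col 0: top cell = '.' → open
col 1: top cell = '.' → open
col 2: top cell = '.' → open
col 3: top cell = '.' → open
col 4: top cell = '.' → open
col 5: top cell = 'X' → FULL
col 6: top cell = '.' → open

Answer: 0,1,2,3,4,6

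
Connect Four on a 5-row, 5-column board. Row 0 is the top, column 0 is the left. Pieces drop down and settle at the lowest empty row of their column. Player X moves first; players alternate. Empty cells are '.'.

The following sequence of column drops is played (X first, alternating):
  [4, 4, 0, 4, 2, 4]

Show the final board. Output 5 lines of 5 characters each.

Answer: .....
....O
....O
....O
X.X.X

Derivation:
Move 1: X drops in col 4, lands at row 4
Move 2: O drops in col 4, lands at row 3
Move 3: X drops in col 0, lands at row 4
Move 4: O drops in col 4, lands at row 2
Move 5: X drops in col 2, lands at row 4
Move 6: O drops in col 4, lands at row 1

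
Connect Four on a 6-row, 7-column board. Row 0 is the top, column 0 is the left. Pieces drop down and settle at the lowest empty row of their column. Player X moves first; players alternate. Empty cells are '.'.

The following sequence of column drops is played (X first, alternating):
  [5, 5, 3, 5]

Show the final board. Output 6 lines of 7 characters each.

Move 1: X drops in col 5, lands at row 5
Move 2: O drops in col 5, lands at row 4
Move 3: X drops in col 3, lands at row 5
Move 4: O drops in col 5, lands at row 3

Answer: .......
.......
.......
.....O.
.....O.
...X.X.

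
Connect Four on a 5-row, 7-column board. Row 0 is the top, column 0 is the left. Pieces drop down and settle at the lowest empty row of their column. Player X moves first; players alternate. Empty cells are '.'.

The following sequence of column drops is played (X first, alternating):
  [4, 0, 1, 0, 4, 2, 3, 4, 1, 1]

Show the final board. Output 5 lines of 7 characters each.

Answer: .......
.......
.O..O..
OX..X..
OXOXX..

Derivation:
Move 1: X drops in col 4, lands at row 4
Move 2: O drops in col 0, lands at row 4
Move 3: X drops in col 1, lands at row 4
Move 4: O drops in col 0, lands at row 3
Move 5: X drops in col 4, lands at row 3
Move 6: O drops in col 2, lands at row 4
Move 7: X drops in col 3, lands at row 4
Move 8: O drops in col 4, lands at row 2
Move 9: X drops in col 1, lands at row 3
Move 10: O drops in col 1, lands at row 2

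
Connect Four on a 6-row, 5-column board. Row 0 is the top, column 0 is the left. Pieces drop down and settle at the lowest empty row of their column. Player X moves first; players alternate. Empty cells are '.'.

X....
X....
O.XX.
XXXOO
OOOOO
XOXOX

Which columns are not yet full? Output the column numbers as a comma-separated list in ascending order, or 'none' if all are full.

Answer: 1,2,3,4

Derivation:
col 0: top cell = 'X' → FULL
col 1: top cell = '.' → open
col 2: top cell = '.' → open
col 3: top cell = '.' → open
col 4: top cell = '.' → open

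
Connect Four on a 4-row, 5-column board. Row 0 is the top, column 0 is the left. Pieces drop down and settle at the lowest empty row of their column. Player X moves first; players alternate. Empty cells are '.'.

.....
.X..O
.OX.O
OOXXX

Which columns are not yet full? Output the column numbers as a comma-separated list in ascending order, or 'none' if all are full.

Answer: 0,1,2,3,4

Derivation:
col 0: top cell = '.' → open
col 1: top cell = '.' → open
col 2: top cell = '.' → open
col 3: top cell = '.' → open
col 4: top cell = '.' → open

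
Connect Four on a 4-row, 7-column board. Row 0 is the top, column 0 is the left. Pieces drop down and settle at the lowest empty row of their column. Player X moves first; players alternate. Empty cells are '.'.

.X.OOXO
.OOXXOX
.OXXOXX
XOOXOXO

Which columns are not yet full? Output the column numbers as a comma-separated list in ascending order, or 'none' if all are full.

col 0: top cell = '.' → open
col 1: top cell = 'X' → FULL
col 2: top cell = '.' → open
col 3: top cell = 'O' → FULL
col 4: top cell = 'O' → FULL
col 5: top cell = 'X' → FULL
col 6: top cell = 'O' → FULL

Answer: 0,2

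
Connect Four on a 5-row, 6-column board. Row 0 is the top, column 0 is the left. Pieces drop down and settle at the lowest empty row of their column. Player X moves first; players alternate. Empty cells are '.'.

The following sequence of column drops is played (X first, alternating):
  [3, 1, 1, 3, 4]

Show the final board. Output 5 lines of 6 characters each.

Answer: ......
......
......
.X.O..
.O.XX.

Derivation:
Move 1: X drops in col 3, lands at row 4
Move 2: O drops in col 1, lands at row 4
Move 3: X drops in col 1, lands at row 3
Move 4: O drops in col 3, lands at row 3
Move 5: X drops in col 4, lands at row 4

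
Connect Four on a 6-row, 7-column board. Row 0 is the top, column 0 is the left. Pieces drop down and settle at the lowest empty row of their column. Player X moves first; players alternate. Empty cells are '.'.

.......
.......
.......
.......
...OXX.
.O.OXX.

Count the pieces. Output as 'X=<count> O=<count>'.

X=4 O=3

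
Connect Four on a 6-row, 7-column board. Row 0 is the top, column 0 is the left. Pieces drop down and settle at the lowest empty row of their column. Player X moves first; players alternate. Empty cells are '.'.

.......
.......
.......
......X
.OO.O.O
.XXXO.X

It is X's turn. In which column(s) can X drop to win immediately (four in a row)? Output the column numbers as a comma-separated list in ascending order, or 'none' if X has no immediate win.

Answer: 0

Derivation:
col 0: drop X → WIN!
col 1: drop X → no win
col 2: drop X → no win
col 3: drop X → no win
col 4: drop X → no win
col 5: drop X → no win
col 6: drop X → no win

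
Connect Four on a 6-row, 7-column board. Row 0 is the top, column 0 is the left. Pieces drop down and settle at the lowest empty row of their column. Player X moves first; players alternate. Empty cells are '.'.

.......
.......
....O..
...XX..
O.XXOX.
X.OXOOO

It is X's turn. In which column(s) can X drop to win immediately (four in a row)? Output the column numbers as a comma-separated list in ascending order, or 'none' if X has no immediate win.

col 0: drop X → no win
col 1: drop X → no win
col 2: drop X → no win
col 3: drop X → WIN!
col 4: drop X → no win
col 5: drop X → no win
col 6: drop X → no win

Answer: 3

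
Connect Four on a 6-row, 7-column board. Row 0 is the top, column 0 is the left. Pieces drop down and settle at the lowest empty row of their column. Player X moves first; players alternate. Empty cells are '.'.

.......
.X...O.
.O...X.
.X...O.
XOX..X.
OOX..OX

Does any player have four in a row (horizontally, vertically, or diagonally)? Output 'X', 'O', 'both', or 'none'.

none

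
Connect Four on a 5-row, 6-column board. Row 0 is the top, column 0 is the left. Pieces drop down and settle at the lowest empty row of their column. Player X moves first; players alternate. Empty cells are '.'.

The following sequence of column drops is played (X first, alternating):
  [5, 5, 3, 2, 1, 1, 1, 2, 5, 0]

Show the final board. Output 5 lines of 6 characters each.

Answer: ......
......
.X...X
.OO..O
OXOX.X

Derivation:
Move 1: X drops in col 5, lands at row 4
Move 2: O drops in col 5, lands at row 3
Move 3: X drops in col 3, lands at row 4
Move 4: O drops in col 2, lands at row 4
Move 5: X drops in col 1, lands at row 4
Move 6: O drops in col 1, lands at row 3
Move 7: X drops in col 1, lands at row 2
Move 8: O drops in col 2, lands at row 3
Move 9: X drops in col 5, lands at row 2
Move 10: O drops in col 0, lands at row 4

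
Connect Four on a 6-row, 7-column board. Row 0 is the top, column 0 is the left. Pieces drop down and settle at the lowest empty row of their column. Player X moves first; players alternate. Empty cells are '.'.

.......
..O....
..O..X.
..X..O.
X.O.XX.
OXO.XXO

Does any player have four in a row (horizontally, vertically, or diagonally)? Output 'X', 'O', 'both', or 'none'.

none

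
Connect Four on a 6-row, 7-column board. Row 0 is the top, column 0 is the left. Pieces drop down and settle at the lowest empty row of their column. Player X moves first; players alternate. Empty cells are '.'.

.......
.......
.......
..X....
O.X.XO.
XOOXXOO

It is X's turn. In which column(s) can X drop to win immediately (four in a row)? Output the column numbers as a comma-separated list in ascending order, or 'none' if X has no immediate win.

col 0: drop X → no win
col 1: drop X → no win
col 2: drop X → no win
col 3: drop X → no win
col 4: drop X → no win
col 5: drop X → no win
col 6: drop X → no win

Answer: none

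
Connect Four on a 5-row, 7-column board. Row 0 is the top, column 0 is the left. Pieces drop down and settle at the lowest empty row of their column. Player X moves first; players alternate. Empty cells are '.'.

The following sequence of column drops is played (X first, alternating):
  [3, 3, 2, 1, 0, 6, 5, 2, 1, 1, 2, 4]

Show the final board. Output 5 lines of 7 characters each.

Answer: .......
.......
.OX....
.XOO...
XOXXOXO

Derivation:
Move 1: X drops in col 3, lands at row 4
Move 2: O drops in col 3, lands at row 3
Move 3: X drops in col 2, lands at row 4
Move 4: O drops in col 1, lands at row 4
Move 5: X drops in col 0, lands at row 4
Move 6: O drops in col 6, lands at row 4
Move 7: X drops in col 5, lands at row 4
Move 8: O drops in col 2, lands at row 3
Move 9: X drops in col 1, lands at row 3
Move 10: O drops in col 1, lands at row 2
Move 11: X drops in col 2, lands at row 2
Move 12: O drops in col 4, lands at row 4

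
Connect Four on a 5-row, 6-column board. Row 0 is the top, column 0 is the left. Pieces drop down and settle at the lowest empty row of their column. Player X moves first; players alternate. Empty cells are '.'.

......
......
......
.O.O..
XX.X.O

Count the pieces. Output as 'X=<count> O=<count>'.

X=3 O=3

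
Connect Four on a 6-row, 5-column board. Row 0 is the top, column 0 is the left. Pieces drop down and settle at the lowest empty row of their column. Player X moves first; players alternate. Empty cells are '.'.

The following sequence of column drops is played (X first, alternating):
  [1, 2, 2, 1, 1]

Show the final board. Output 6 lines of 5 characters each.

Move 1: X drops in col 1, lands at row 5
Move 2: O drops in col 2, lands at row 5
Move 3: X drops in col 2, lands at row 4
Move 4: O drops in col 1, lands at row 4
Move 5: X drops in col 1, lands at row 3

Answer: .....
.....
.....
.X...
.OX..
.XO..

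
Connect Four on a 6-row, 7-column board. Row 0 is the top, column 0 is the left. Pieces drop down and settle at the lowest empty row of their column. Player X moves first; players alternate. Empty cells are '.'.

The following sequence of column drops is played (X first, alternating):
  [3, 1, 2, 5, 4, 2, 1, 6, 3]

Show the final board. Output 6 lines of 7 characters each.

Answer: .......
.......
.......
.......
.XOX...
.OXXXOO

Derivation:
Move 1: X drops in col 3, lands at row 5
Move 2: O drops in col 1, lands at row 5
Move 3: X drops in col 2, lands at row 5
Move 4: O drops in col 5, lands at row 5
Move 5: X drops in col 4, lands at row 5
Move 6: O drops in col 2, lands at row 4
Move 7: X drops in col 1, lands at row 4
Move 8: O drops in col 6, lands at row 5
Move 9: X drops in col 3, lands at row 4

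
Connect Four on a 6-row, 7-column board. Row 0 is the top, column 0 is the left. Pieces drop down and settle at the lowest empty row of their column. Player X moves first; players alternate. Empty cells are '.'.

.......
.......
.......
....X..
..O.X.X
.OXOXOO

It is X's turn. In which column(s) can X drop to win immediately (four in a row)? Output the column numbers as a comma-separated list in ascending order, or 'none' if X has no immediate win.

Answer: 4

Derivation:
col 0: drop X → no win
col 1: drop X → no win
col 2: drop X → no win
col 3: drop X → no win
col 4: drop X → WIN!
col 5: drop X → no win
col 6: drop X → no win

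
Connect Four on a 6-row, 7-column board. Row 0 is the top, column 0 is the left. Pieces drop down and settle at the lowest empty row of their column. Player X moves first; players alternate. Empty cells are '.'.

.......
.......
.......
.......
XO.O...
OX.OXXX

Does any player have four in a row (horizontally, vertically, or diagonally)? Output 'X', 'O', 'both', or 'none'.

none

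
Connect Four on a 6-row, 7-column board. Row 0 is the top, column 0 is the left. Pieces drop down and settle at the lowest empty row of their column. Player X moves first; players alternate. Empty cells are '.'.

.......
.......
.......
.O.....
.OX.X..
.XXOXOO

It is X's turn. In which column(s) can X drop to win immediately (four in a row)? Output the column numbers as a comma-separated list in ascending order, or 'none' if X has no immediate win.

Answer: none

Derivation:
col 0: drop X → no win
col 1: drop X → no win
col 2: drop X → no win
col 3: drop X → no win
col 4: drop X → no win
col 5: drop X → no win
col 6: drop X → no win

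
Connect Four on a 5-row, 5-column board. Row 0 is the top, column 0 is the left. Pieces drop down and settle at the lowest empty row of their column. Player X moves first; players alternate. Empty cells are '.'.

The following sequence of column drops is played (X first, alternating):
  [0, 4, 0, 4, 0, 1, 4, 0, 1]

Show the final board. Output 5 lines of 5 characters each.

Move 1: X drops in col 0, lands at row 4
Move 2: O drops in col 4, lands at row 4
Move 3: X drops in col 0, lands at row 3
Move 4: O drops in col 4, lands at row 3
Move 5: X drops in col 0, lands at row 2
Move 6: O drops in col 1, lands at row 4
Move 7: X drops in col 4, lands at row 2
Move 8: O drops in col 0, lands at row 1
Move 9: X drops in col 1, lands at row 3

Answer: .....
O....
X...X
XX..O
XO..O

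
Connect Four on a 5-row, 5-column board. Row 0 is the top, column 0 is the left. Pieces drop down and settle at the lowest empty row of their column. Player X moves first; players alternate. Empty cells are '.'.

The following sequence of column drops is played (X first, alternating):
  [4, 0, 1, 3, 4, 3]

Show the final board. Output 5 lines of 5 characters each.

Answer: .....
.....
.....
...OX
OX.OX

Derivation:
Move 1: X drops in col 4, lands at row 4
Move 2: O drops in col 0, lands at row 4
Move 3: X drops in col 1, lands at row 4
Move 4: O drops in col 3, lands at row 4
Move 5: X drops in col 4, lands at row 3
Move 6: O drops in col 3, lands at row 3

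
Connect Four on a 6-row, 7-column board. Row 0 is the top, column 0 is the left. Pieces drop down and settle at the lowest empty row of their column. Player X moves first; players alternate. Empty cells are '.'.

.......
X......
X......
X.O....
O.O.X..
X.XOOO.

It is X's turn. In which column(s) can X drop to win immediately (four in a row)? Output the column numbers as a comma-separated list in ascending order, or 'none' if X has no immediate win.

Answer: 0

Derivation:
col 0: drop X → WIN!
col 1: drop X → no win
col 2: drop X → no win
col 3: drop X → no win
col 4: drop X → no win
col 5: drop X → no win
col 6: drop X → no win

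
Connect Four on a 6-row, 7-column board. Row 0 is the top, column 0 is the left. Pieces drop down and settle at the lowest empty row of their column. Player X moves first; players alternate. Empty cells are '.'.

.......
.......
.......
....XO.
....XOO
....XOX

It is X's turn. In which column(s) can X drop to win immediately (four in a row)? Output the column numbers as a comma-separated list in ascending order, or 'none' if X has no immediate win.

Answer: 4

Derivation:
col 0: drop X → no win
col 1: drop X → no win
col 2: drop X → no win
col 3: drop X → no win
col 4: drop X → WIN!
col 5: drop X → no win
col 6: drop X → no win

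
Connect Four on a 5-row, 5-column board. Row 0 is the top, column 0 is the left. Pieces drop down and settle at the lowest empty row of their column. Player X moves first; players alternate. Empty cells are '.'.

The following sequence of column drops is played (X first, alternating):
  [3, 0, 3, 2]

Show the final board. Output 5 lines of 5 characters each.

Answer: .....
.....
.....
...X.
O.OX.

Derivation:
Move 1: X drops in col 3, lands at row 4
Move 2: O drops in col 0, lands at row 4
Move 3: X drops in col 3, lands at row 3
Move 4: O drops in col 2, lands at row 4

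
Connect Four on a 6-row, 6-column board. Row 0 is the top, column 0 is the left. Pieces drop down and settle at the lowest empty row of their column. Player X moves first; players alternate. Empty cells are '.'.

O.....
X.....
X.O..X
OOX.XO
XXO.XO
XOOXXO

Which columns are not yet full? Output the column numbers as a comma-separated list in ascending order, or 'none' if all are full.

col 0: top cell = 'O' → FULL
col 1: top cell = '.' → open
col 2: top cell = '.' → open
col 3: top cell = '.' → open
col 4: top cell = '.' → open
col 5: top cell = '.' → open

Answer: 1,2,3,4,5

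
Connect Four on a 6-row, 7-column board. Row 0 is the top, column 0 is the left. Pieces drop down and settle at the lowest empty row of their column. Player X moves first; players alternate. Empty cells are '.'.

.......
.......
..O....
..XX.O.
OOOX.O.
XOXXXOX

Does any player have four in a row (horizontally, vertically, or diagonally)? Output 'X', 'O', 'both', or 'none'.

none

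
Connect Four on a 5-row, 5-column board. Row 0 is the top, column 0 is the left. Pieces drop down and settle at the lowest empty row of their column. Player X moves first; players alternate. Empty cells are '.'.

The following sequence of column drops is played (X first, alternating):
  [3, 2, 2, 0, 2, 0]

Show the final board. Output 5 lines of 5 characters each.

Move 1: X drops in col 3, lands at row 4
Move 2: O drops in col 2, lands at row 4
Move 3: X drops in col 2, lands at row 3
Move 4: O drops in col 0, lands at row 4
Move 5: X drops in col 2, lands at row 2
Move 6: O drops in col 0, lands at row 3

Answer: .....
.....
..X..
O.X..
O.OX.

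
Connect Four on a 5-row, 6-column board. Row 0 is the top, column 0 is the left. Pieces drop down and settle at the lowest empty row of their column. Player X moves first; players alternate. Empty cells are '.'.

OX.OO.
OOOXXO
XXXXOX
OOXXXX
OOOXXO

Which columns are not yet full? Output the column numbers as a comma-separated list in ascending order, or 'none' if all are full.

col 0: top cell = 'O' → FULL
col 1: top cell = 'X' → FULL
col 2: top cell = '.' → open
col 3: top cell = 'O' → FULL
col 4: top cell = 'O' → FULL
col 5: top cell = '.' → open

Answer: 2,5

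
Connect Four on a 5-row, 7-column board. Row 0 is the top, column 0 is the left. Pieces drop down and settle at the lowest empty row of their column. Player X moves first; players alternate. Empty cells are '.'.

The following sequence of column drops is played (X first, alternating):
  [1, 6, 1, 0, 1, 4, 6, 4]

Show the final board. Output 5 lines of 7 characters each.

Move 1: X drops in col 1, lands at row 4
Move 2: O drops in col 6, lands at row 4
Move 3: X drops in col 1, lands at row 3
Move 4: O drops in col 0, lands at row 4
Move 5: X drops in col 1, lands at row 2
Move 6: O drops in col 4, lands at row 4
Move 7: X drops in col 6, lands at row 3
Move 8: O drops in col 4, lands at row 3

Answer: .......
.......
.X.....
.X..O.X
OX..O.O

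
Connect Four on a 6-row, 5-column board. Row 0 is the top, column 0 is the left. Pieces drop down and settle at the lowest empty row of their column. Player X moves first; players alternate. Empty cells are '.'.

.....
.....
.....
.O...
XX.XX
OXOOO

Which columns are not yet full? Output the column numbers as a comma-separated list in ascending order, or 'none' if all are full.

Answer: 0,1,2,3,4

Derivation:
col 0: top cell = '.' → open
col 1: top cell = '.' → open
col 2: top cell = '.' → open
col 3: top cell = '.' → open
col 4: top cell = '.' → open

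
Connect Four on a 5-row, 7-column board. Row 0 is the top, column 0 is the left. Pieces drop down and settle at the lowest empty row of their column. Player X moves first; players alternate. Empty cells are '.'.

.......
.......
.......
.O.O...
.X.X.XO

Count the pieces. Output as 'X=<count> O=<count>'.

X=3 O=3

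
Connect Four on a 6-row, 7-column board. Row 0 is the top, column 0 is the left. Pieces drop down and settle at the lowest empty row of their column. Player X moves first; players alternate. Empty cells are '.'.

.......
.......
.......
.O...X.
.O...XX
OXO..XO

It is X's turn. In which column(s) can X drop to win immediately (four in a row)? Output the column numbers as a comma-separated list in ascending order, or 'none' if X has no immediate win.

col 0: drop X → no win
col 1: drop X → no win
col 2: drop X → no win
col 3: drop X → no win
col 4: drop X → no win
col 5: drop X → WIN!
col 6: drop X → no win

Answer: 5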